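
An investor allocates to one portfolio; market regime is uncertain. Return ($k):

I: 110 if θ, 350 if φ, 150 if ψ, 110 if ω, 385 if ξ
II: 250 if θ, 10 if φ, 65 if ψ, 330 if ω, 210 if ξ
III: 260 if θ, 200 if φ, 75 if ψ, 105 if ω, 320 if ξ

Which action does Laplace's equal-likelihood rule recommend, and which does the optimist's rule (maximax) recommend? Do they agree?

Row averages: I=221, II=173, III=192
Highest average = 221 → I.
Row maxima: I=385, II=330, III=320
Best best-case = 385 → I.

laplace → I; maximax → I (agree)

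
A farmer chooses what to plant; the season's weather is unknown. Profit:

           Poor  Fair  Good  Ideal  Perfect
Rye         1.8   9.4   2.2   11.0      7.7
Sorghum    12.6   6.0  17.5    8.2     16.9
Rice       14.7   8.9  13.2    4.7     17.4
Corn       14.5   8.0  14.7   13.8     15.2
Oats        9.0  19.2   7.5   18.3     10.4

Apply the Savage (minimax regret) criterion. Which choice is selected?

Oats

Column bests: Poor=14.7, Fair=19.2, Good=17.5, Ideal=18.3, Perfect=17.4.
Rye regrets: 12.9, 9.8, 15.3, 7.3, 9.7 → max 15.3
Sorghum regrets: 2.1, 13.2, 0.0, 10.1, 0.5 → max 13.2
Rice regrets: 0.0, 10.3, 4.3, 13.6, 0.0 → max 13.6
Corn regrets: 0.2, 11.2, 2.8, 4.5, 2.2 → max 11.2
Oats regrets: 5.7, 0.0, 10.0, 0.0, 7.0 → max 10.0
Smallest max regret = 10.0 → Oats.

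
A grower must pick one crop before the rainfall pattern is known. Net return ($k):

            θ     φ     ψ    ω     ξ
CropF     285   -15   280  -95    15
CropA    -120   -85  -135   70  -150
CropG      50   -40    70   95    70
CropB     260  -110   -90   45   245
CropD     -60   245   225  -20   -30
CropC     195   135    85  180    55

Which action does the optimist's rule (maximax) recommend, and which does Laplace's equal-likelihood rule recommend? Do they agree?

Row maxima: CropF=285, CropA=70, CropG=95, CropB=260, CropD=245, CropC=195
Best best-case = 285 → CropF.
Row averages: CropF=94, CropA=-84, CropG=49, CropB=70, CropD=72, CropC=130
Highest average = 130 → CropC.

maximax → CropF; laplace → CropC (disagree)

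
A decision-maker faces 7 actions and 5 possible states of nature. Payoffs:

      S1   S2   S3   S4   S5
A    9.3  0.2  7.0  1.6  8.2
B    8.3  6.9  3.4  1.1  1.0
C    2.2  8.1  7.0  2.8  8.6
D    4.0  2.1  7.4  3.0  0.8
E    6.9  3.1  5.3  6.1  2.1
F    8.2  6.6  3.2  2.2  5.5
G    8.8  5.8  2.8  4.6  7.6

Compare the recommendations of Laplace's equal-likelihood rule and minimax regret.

laplace → G; minimax regret → F (disagree)

Row averages: A=5.26, B=4.14, C=5.74, D=3.46, E=4.7, F=5.14, G=5.92
Highest average = 5.92 → G.
Column bests: S1=9.3, S2=8.1, S3=7.4, S4=6.1, S5=8.6.
A regrets: 0.0, 7.9, 0.4, 4.5, 0.4 → max 7.9
B regrets: 1.0, 1.2, 4.0, 5.0, 7.6 → max 7.6
C regrets: 7.1, 0.0, 0.4, 3.3, 0.0 → max 7.1
D regrets: 5.3, 6.0, 0.0, 3.1, 7.8 → max 7.8
E regrets: 2.4, 5.0, 2.1, 0.0, 6.5 → max 6.5
F regrets: 1.1, 1.5, 4.2, 3.9, 3.1 → max 4.2
G regrets: 0.5, 2.3, 4.6, 1.5, 1.0 → max 4.6
Smallest max regret = 4.2 → F.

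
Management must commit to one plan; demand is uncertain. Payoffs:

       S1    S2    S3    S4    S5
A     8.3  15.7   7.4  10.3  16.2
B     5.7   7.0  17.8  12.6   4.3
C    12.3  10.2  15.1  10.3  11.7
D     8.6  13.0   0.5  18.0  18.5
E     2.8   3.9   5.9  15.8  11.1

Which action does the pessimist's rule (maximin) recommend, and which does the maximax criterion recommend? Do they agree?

Row minima: A=7.4, B=4.3, C=10.2, D=0.5, E=2.8
Best worst-case = 10.2 → C.
Row maxima: A=16.2, B=17.8, C=15.1, D=18.5, E=15.8
Best best-case = 18.5 → D.

maximin → C; maximax → D (disagree)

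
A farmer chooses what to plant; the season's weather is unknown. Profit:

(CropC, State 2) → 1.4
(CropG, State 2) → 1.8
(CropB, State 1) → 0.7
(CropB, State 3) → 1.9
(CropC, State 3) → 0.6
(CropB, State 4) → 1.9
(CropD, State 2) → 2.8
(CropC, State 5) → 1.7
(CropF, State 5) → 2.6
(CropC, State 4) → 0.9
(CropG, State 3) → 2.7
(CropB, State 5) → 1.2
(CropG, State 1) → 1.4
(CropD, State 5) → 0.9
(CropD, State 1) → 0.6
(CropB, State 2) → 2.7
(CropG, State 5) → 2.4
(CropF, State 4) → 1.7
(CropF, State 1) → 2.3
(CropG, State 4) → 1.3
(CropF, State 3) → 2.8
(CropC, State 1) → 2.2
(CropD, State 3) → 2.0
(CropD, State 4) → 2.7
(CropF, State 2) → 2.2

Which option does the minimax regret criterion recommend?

Column bests: State 1=2.3, State 2=2.8, State 3=2.8, State 4=2.7, State 5=2.6.
CropD regrets: 1.7, 0.0, 0.8, 0.0, 1.7 → max 1.7
CropC regrets: 0.1, 1.4, 2.2, 1.8, 0.9 → max 2.2
CropG regrets: 0.9, 1.0, 0.1, 1.4, 0.2 → max 1.4
CropB regrets: 1.6, 0.1, 0.9, 0.8, 1.4 → max 1.6
CropF regrets: 0.0, 0.6, 0.0, 1.0, 0.0 → max 1.0
Smallest max regret = 1.0 → CropF.

CropF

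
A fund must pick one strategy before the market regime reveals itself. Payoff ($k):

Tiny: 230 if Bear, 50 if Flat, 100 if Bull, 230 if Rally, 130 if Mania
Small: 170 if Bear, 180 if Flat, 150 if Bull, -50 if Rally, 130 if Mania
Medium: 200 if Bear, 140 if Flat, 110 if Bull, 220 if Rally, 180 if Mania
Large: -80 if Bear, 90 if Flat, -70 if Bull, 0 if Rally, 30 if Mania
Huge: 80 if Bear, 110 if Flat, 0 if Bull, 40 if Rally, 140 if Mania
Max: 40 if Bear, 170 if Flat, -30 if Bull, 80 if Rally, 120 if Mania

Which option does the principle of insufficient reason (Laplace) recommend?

Medium

Row averages: Tiny=148, Small=116, Medium=170, Large=-6, Huge=74, Max=76
Highest average = 170 → Medium.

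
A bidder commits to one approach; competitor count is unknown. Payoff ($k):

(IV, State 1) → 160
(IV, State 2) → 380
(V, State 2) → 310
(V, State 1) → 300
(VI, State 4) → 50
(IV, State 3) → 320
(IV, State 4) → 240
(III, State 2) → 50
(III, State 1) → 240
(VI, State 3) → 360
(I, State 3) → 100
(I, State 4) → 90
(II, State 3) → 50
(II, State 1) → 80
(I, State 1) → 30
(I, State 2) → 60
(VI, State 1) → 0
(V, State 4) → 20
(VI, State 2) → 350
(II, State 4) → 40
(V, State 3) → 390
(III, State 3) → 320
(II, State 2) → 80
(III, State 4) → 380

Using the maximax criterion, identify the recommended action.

Row maxima: I=100, II=80, III=380, IV=380, V=390, VI=360
Best best-case = 390 → V.

V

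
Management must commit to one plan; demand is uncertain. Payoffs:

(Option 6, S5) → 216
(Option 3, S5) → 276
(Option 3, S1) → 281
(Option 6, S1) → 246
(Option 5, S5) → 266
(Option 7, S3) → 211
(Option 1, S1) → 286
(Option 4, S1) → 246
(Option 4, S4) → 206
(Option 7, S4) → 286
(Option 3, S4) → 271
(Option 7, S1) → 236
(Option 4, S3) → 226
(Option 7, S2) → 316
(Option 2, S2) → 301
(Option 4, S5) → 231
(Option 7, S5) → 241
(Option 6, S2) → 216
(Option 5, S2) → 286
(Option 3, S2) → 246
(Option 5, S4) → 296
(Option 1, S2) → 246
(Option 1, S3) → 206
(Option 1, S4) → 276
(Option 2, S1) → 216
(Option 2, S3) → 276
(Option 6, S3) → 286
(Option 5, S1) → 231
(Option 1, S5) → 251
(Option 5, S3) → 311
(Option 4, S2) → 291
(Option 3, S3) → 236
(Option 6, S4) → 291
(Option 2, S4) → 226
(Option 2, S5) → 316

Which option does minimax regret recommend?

Option 5

Column bests: S1=286, S2=316, S3=311, S4=296, S5=316.
Option 1 regrets: 0, 70, 105, 20, 65 → max 105
Option 2 regrets: 70, 15, 35, 70, 0 → max 70
Option 3 regrets: 5, 70, 75, 25, 40 → max 75
Option 4 regrets: 40, 25, 85, 90, 85 → max 90
Option 5 regrets: 55, 30, 0, 0, 50 → max 55
Option 6 regrets: 40, 100, 25, 5, 100 → max 100
Option 7 regrets: 50, 0, 100, 10, 75 → max 100
Smallest max regret = 55 → Option 5.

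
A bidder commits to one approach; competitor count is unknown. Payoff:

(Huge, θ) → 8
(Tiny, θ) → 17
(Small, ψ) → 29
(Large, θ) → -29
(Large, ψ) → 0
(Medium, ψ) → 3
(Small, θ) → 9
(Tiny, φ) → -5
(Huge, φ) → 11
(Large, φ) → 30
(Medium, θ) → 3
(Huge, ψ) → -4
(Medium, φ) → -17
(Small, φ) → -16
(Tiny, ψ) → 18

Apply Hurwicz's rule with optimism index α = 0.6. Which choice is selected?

Tiny: 0.6·18 + 0.4·(-5) = 8.8
Small: 0.6·29 + 0.4·(-16) = 11
Medium: 0.6·3 + 0.4·(-17) = -5
Large: 0.6·30 + 0.4·(-29) = 6.4
Huge: 0.6·11 + 0.4·(-4) = 5
Highest Hurwicz score = 11 → Small.

Small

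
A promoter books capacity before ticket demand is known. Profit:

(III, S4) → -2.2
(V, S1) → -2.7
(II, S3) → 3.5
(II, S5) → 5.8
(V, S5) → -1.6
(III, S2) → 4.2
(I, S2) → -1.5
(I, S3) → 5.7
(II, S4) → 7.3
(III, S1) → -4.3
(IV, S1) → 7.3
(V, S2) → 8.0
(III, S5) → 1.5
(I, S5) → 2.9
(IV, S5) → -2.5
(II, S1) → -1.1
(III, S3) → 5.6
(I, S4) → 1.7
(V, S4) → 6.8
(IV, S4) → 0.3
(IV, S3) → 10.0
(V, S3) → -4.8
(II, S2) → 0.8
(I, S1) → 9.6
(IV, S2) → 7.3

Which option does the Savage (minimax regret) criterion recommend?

IV

Column bests: S1=9.6, S2=8.0, S3=10.0, S4=7.3, S5=5.8.
I regrets: 0.0, 9.5, 4.3, 5.6, 2.9 → max 9.5
II regrets: 10.7, 7.2, 6.5, 0.0, 0.0 → max 10.7
III regrets: 13.9, 3.8, 4.4, 9.5, 4.3 → max 13.9
IV regrets: 2.3, 0.7, 0.0, 7.0, 8.3 → max 8.3
V regrets: 12.3, 0.0, 14.8, 0.5, 7.4 → max 14.8
Smallest max regret = 8.3 → IV.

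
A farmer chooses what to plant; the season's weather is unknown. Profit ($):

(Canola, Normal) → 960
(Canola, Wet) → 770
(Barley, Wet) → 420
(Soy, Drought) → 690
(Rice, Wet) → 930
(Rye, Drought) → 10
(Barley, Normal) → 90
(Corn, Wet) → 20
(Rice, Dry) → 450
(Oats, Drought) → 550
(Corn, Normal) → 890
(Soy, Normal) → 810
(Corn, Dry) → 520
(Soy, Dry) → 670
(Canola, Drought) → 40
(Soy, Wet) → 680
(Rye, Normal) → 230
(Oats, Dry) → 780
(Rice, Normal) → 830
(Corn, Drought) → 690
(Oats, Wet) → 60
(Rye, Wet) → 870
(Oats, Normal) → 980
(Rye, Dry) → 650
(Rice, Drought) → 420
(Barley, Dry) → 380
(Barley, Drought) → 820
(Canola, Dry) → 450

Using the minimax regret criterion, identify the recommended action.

Column bests: Drought=820, Dry=780, Normal=980, Wet=930.
Corn regrets: 130, 260, 90, 910 → max 910
Oats regrets: 270, 0, 0, 870 → max 870
Barley regrets: 0, 400, 890, 510 → max 890
Soy regrets: 130, 110, 170, 250 → max 250
Rye regrets: 810, 130, 750, 60 → max 810
Canola regrets: 780, 330, 20, 160 → max 780
Rice regrets: 400, 330, 150, 0 → max 400
Smallest max regret = 250 → Soy.

Soy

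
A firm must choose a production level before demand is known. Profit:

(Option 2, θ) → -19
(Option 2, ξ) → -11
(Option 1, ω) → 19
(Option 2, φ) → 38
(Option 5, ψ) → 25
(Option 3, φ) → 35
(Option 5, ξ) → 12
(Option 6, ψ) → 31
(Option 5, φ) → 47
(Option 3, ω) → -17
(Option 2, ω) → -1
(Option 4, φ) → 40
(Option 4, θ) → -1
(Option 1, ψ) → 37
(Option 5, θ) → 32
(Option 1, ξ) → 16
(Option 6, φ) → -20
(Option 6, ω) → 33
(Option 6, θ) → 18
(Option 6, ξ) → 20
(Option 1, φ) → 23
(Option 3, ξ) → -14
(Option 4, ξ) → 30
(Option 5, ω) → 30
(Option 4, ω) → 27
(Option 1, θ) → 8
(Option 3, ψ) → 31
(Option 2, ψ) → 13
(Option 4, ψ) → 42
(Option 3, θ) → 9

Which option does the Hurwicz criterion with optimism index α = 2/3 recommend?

Option 1: 2/3·37 + 1/3·8 = 82/3
Option 2: 2/3·38 + 1/3·(-19) = 19
Option 3: 2/3·35 + 1/3·(-17) = 53/3
Option 4: 2/3·42 + 1/3·(-1) = 83/3
Option 5: 2/3·47 + 1/3·12 = 106/3
Option 6: 2/3·33 + 1/3·(-20) = 46/3
Highest Hurwicz score = 106/3 → Option 5.

Option 5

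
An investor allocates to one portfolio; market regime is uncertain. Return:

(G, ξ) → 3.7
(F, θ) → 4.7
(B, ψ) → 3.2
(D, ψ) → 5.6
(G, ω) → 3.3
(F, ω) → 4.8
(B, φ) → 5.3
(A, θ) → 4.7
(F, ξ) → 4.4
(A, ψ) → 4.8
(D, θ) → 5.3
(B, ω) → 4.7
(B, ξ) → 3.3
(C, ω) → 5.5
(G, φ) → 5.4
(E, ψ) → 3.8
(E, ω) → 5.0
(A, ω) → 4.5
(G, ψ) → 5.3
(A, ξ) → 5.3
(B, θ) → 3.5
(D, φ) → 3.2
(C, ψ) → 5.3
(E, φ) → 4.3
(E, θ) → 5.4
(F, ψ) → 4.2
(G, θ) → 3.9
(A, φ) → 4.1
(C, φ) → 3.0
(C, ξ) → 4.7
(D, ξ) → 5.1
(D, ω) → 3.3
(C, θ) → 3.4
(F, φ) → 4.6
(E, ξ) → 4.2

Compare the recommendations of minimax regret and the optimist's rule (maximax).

Column bests: θ=5.4, φ=5.4, ψ=5.6, ω=5.5, ξ=5.3.
A regrets: 0.7, 1.3, 0.8, 1.0, 0.0 → max 1.3
B regrets: 1.9, 0.1, 2.4, 0.8, 2.0 → max 2.4
C regrets: 2.0, 2.4, 0.3, 0.0, 0.6 → max 2.4
D regrets: 0.1, 2.2, 0.0, 2.2, 0.2 → max 2.2
E regrets: 0.0, 1.1, 1.8, 0.5, 1.1 → max 1.8
F regrets: 0.7, 0.8, 1.4, 0.7, 0.9 → max 1.4
G regrets: 1.5, 0.0, 0.3, 2.2, 1.6 → max 2.2
Smallest max regret = 1.3 → A.
Row maxima: A=5.3, B=5.3, C=5.5, D=5.6, E=5.4, F=4.8, G=5.4
Best best-case = 5.6 → D.

minimax regret → A; maximax → D (disagree)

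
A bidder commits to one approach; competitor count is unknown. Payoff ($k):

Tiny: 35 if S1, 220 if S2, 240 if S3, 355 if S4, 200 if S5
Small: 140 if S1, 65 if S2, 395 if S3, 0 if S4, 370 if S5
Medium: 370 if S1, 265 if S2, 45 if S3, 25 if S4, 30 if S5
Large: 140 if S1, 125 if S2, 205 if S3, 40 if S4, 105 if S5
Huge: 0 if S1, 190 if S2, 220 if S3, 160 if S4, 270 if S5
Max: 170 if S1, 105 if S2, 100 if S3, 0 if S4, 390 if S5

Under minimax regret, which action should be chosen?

Column bests: S1=370, S2=265, S3=395, S4=355, S5=390.
Tiny regrets: 335, 45, 155, 0, 190 → max 335
Small regrets: 230, 200, 0, 355, 20 → max 355
Medium regrets: 0, 0, 350, 330, 360 → max 360
Large regrets: 230, 140, 190, 315, 285 → max 315
Huge regrets: 370, 75, 175, 195, 120 → max 370
Max regrets: 200, 160, 295, 355, 0 → max 355
Smallest max regret = 315 → Large.

Large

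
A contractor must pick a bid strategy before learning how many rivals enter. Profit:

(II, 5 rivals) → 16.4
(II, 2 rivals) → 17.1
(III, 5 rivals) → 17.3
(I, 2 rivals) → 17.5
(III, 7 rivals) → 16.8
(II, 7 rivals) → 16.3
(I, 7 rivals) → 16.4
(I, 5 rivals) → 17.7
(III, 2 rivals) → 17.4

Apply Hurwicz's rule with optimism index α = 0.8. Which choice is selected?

I: 0.8·17.7 + 0.2·16.4 = 17.44
II: 0.8·17.1 + 0.2·16.3 = 16.94
III: 0.8·17.4 + 0.2·16.8 = 17.28
Highest Hurwicz score = 17.44 → I.

I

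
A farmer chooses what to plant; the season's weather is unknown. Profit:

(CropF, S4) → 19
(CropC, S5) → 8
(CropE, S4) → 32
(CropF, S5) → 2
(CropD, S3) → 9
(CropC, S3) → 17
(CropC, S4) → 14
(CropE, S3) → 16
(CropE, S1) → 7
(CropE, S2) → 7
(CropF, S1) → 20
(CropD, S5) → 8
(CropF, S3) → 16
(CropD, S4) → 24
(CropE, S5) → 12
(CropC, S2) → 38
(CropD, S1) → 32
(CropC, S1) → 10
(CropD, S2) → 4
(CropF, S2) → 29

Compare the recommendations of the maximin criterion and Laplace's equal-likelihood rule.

Row minima: CropF=2, CropE=7, CropC=8, CropD=4
Best worst-case = 8 → CropC.
Row averages: CropF=17.2, CropE=14.8, CropC=17.4, CropD=15.4
Highest average = 17.4 → CropC.

maximin → CropC; laplace → CropC (agree)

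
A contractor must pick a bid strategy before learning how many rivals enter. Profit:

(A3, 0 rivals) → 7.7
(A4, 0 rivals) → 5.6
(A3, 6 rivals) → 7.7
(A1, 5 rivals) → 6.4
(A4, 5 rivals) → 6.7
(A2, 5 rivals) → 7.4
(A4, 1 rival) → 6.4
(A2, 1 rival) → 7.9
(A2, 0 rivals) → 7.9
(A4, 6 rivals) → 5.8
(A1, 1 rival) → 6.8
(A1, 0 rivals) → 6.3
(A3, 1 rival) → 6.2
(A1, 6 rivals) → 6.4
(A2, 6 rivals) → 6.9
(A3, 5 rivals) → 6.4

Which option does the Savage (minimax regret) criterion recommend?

Column bests: 0 rivals=7.9, 1 rival=7.9, 5 rivals=7.4, 6 rivals=7.7.
A1 regrets: 1.6, 1.1, 1.0, 1.3 → max 1.6
A2 regrets: 0.0, 0.0, 0.0, 0.8 → max 0.8
A3 regrets: 0.2, 1.7, 1.0, 0.0 → max 1.7
A4 regrets: 2.3, 1.5, 0.7, 1.9 → max 2.3
Smallest max regret = 0.8 → A2.

A2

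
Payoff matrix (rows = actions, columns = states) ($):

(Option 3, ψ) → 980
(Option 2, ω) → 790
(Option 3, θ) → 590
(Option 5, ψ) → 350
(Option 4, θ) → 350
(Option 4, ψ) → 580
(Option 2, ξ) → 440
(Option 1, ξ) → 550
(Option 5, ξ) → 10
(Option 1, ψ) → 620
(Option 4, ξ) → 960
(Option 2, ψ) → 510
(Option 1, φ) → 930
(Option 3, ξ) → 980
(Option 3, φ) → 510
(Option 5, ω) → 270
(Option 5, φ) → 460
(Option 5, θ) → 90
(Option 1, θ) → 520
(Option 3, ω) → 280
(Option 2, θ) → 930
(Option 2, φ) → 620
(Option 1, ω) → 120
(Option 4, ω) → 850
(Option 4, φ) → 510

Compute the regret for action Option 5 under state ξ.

970

Best payoff under ξ is 980.
Regret = 980 − 10 = 970.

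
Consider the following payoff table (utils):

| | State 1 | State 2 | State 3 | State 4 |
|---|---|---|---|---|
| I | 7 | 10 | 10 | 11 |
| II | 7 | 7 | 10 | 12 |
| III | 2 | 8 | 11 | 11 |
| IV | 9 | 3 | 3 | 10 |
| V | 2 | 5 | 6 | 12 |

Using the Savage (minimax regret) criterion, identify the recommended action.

I

Column bests: State 1=9, State 2=10, State 3=11, State 4=12.
I regrets: 2, 0, 1, 1 → max 2
II regrets: 2, 3, 1, 0 → max 3
III regrets: 7, 2, 0, 1 → max 7
IV regrets: 0, 7, 8, 2 → max 8
V regrets: 7, 5, 5, 0 → max 7
Smallest max regret = 2 → I.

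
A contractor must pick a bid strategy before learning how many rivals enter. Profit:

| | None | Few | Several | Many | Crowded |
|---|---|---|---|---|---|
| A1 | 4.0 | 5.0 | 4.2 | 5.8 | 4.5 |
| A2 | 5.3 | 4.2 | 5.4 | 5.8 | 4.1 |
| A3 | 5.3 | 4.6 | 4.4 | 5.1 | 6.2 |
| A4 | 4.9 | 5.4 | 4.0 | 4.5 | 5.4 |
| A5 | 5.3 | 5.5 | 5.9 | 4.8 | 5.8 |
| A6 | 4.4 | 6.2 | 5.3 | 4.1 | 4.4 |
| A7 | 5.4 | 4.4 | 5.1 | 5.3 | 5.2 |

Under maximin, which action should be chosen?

A5

Row minima: A1=4.0, A2=4.1, A3=4.4, A4=4.0, A5=4.8, A6=4.1, A7=4.4
Best worst-case = 4.8 → A5.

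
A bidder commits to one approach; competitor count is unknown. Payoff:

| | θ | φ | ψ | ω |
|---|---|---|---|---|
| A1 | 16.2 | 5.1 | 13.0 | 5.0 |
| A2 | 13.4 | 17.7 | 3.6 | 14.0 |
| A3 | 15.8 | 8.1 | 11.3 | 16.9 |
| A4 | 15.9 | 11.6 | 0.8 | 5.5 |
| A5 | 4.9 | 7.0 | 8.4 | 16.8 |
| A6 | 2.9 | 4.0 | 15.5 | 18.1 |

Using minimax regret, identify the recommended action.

A3

Column bests: θ=16.2, φ=17.7, ψ=15.5, ω=18.1.
A1 regrets: 0.0, 12.6, 2.5, 13.1 → max 13.1
A2 regrets: 2.8, 0.0, 11.9, 4.1 → max 11.9
A3 regrets: 0.4, 9.6, 4.2, 1.2 → max 9.6
A4 regrets: 0.3, 6.1, 14.7, 12.6 → max 14.7
A5 regrets: 11.3, 10.7, 7.1, 1.3 → max 11.3
A6 regrets: 13.3, 13.7, 0.0, 0.0 → max 13.7
Smallest max regret = 9.6 → A3.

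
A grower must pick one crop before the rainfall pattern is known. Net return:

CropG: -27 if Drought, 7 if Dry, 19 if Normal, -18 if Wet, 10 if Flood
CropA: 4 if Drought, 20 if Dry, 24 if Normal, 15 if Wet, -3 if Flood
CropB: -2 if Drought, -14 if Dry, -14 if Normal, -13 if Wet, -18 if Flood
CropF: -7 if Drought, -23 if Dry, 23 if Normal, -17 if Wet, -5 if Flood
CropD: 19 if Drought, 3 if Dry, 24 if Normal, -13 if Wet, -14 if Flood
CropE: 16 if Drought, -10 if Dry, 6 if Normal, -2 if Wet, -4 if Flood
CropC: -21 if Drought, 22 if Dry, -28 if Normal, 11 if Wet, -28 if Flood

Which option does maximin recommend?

Row minima: CropG=-27, CropA=-3, CropB=-18, CropF=-23, CropD=-14, CropE=-10, CropC=-28
Best worst-case = -3 → CropA.

CropA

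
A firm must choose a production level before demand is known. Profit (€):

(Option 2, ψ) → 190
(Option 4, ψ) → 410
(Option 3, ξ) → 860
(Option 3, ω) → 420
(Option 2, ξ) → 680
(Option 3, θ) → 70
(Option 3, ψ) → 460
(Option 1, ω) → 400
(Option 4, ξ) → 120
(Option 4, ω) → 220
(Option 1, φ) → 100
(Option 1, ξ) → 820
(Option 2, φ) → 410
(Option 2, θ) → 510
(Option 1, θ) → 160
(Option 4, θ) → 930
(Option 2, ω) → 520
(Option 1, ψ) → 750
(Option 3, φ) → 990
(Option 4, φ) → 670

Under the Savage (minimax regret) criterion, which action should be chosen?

Option 2

Column bests: θ=930, φ=990, ψ=750, ω=520, ξ=860.
Option 1 regrets: 770, 890, 0, 120, 40 → max 890
Option 2 regrets: 420, 580, 560, 0, 180 → max 580
Option 3 regrets: 860, 0, 290, 100, 0 → max 860
Option 4 regrets: 0, 320, 340, 300, 740 → max 740
Smallest max regret = 580 → Option 2.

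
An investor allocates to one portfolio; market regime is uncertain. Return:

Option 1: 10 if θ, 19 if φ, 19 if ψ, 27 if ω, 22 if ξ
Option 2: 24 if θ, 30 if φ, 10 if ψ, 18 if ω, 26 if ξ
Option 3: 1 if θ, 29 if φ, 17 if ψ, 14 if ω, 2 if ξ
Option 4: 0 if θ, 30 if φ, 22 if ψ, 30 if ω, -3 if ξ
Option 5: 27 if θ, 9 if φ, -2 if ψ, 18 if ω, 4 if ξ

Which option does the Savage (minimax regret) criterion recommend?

Column bests: θ=27, φ=30, ψ=22, ω=30, ξ=26.
Option 1 regrets: 17, 11, 3, 3, 4 → max 17
Option 2 regrets: 3, 0, 12, 12, 0 → max 12
Option 3 regrets: 26, 1, 5, 16, 24 → max 26
Option 4 regrets: 27, 0, 0, 0, 29 → max 29
Option 5 regrets: 0, 21, 24, 12, 22 → max 24
Smallest max regret = 12 → Option 2.

Option 2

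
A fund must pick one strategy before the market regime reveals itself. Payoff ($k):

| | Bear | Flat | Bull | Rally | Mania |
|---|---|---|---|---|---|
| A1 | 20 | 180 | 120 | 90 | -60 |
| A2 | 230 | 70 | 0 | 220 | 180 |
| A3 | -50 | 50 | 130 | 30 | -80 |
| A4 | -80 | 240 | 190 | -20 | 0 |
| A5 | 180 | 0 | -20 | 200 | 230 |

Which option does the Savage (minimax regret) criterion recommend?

A2

Column bests: Bear=230, Flat=240, Bull=190, Rally=220, Mania=230.
A1 regrets: 210, 60, 70, 130, 290 → max 290
A2 regrets: 0, 170, 190, 0, 50 → max 190
A3 regrets: 280, 190, 60, 190, 310 → max 310
A4 regrets: 310, 0, 0, 240, 230 → max 310
A5 regrets: 50, 240, 210, 20, 0 → max 240
Smallest max regret = 190 → A2.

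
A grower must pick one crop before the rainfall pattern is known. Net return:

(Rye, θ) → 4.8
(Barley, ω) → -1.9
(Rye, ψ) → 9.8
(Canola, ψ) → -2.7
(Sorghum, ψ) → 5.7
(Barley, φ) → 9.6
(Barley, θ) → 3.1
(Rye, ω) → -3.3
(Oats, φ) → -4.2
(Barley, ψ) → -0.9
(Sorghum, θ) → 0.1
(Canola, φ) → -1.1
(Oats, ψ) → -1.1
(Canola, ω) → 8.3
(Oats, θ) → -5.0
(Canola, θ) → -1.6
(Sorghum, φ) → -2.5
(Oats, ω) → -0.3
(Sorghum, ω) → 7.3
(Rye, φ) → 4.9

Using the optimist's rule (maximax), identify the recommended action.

Row maxima: Barley=9.6, Rye=9.8, Oats=-0.3, Canola=8.3, Sorghum=7.3
Best best-case = 9.8 → Rye.

Rye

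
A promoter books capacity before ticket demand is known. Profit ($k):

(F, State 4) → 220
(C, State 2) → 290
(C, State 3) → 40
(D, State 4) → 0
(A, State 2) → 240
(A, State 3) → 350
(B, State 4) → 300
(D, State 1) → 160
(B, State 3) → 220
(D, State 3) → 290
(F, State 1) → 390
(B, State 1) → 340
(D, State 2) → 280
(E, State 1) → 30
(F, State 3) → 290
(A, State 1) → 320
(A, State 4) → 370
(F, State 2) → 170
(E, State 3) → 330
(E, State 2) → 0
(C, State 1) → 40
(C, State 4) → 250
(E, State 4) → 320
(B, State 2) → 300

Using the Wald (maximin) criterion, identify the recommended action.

A

Row minima: A=240, B=220, C=40, D=0, E=0, F=170
Best worst-case = 240 → A.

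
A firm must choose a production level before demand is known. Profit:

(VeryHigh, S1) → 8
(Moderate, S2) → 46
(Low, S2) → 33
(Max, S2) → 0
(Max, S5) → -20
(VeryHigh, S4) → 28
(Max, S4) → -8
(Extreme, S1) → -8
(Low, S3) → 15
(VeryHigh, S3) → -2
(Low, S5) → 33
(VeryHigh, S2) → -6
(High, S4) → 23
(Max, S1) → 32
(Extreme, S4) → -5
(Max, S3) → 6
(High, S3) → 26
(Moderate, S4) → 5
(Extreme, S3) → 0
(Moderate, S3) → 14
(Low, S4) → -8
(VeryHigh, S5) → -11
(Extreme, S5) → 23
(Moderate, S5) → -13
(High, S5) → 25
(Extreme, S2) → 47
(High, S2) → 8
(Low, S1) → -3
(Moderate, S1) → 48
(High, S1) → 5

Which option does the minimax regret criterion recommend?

Column bests: S1=48, S2=47, S3=26, S4=28, S5=33.
Low regrets: 51, 14, 11, 36, 0 → max 51
Moderate regrets: 0, 1, 12, 23, 46 → max 46
High regrets: 43, 39, 0, 5, 8 → max 43
VeryHigh regrets: 40, 53, 28, 0, 44 → max 53
Extreme regrets: 56, 0, 26, 33, 10 → max 56
Max regrets: 16, 47, 20, 36, 53 → max 53
Smallest max regret = 43 → High.

High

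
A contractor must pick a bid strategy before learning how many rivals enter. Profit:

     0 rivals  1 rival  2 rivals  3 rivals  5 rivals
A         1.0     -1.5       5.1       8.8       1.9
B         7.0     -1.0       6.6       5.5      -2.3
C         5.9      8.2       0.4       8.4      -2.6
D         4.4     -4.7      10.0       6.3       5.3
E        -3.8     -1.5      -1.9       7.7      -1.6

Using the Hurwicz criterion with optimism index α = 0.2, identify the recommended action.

A: 0.2·8.8 + 0.8·(-1.5) = 0.56
B: 0.2·7.0 + 0.8·(-2.3) = -0.44
C: 0.2·8.4 + 0.8·(-2.6) = -0.4
D: 0.2·10.0 + 0.8·(-4.7) = -1.76
E: 0.2·7.7 + 0.8·(-3.8) = -1.5
Highest Hurwicz score = 0.56 → A.

A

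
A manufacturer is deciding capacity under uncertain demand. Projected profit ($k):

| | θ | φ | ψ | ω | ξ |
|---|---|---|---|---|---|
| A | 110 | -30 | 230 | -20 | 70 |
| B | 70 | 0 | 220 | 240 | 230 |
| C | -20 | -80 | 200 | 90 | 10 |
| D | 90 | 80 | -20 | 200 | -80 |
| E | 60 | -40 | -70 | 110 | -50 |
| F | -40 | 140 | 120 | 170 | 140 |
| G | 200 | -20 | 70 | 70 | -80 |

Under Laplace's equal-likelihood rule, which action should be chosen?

Row averages: A=72, B=152, C=40, D=54, E=2, F=106, G=48
Highest average = 152 → B.

B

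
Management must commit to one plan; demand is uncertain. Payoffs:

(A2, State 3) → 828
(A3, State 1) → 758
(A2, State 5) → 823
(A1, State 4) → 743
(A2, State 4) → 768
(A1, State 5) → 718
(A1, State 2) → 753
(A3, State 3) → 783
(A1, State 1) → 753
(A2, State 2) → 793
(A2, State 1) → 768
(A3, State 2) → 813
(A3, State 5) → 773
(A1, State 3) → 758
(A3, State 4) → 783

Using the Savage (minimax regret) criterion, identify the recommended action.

Column bests: State 1=768, State 2=813, State 3=828, State 4=783, State 5=823.
A1 regrets: 15, 60, 70, 40, 105 → max 105
A2 regrets: 0, 20, 0, 15, 0 → max 20
A3 regrets: 10, 0, 45, 0, 50 → max 50
Smallest max regret = 20 → A2.

A2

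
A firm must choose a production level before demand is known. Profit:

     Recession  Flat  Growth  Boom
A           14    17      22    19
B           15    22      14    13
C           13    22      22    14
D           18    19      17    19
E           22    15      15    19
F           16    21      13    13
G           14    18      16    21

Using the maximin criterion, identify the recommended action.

Row minima: A=14, B=13, C=13, D=17, E=15, F=13, G=14
Best worst-case = 17 → D.

D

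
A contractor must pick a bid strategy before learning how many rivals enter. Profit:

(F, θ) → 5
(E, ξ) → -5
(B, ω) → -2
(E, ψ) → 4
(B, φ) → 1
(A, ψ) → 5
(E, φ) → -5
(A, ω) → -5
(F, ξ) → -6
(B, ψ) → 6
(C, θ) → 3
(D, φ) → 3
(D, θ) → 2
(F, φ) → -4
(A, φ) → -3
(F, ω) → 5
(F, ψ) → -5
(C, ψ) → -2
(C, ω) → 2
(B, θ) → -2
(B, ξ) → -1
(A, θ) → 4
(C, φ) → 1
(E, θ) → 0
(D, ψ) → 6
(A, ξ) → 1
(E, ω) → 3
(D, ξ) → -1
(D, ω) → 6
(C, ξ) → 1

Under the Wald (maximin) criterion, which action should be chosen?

Row minima: A=-5, B=-2, C=-2, D=-1, E=-5, F=-6
Best worst-case = -1 → D.

D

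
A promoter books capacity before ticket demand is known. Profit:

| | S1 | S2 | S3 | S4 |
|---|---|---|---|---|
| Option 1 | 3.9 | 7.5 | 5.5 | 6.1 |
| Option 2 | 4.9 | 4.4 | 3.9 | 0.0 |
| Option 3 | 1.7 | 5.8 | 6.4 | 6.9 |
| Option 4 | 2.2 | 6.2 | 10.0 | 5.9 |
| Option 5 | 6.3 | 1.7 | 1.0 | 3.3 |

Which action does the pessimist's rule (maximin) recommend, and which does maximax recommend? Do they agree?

maximin → Option 1; maximax → Option 4 (disagree)

Row minima: Option 1=3.9, Option 2=0.0, Option 3=1.7, Option 4=2.2, Option 5=1.0
Best worst-case = 3.9 → Option 1.
Row maxima: Option 1=7.5, Option 2=4.9, Option 3=6.9, Option 4=10.0, Option 5=6.3
Best best-case = 10.0 → Option 4.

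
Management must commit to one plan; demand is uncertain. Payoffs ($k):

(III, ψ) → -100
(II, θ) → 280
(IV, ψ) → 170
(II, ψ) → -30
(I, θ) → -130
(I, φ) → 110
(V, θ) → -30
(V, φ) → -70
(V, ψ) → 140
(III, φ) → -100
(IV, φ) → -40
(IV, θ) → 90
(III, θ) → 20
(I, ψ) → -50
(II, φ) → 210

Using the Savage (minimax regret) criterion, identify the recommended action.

Column bests: θ=280, φ=210, ψ=170.
I regrets: 410, 100, 220 → max 410
II regrets: 0, 0, 200 → max 200
III regrets: 260, 310, 270 → max 310
IV regrets: 190, 250, 0 → max 250
V regrets: 310, 280, 30 → max 310
Smallest max regret = 200 → II.

II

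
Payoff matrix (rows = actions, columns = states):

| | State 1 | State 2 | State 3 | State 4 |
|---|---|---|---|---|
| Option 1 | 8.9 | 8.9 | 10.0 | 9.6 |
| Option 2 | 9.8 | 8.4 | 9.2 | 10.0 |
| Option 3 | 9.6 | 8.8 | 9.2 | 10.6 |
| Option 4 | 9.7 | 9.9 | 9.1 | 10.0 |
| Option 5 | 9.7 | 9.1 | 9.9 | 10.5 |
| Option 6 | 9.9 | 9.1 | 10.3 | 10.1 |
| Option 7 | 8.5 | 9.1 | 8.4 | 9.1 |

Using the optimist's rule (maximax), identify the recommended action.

Row maxima: Option 1=10.0, Option 2=10.0, Option 3=10.6, Option 4=10.0, Option 5=10.5, Option 6=10.3, Option 7=9.1
Best best-case = 10.6 → Option 3.

Option 3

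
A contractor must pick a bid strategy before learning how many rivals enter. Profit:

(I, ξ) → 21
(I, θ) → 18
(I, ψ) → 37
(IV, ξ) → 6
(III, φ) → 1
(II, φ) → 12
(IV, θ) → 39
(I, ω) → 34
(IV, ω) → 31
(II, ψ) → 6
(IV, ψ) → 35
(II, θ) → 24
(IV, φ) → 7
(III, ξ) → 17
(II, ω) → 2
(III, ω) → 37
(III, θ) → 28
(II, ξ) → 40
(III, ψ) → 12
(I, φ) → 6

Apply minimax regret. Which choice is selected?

Column bests: θ=39, φ=12, ψ=37, ω=37, ξ=40.
I regrets: 21, 6, 0, 3, 19 → max 21
II regrets: 15, 0, 31, 35, 0 → max 35
III regrets: 11, 11, 25, 0, 23 → max 25
IV regrets: 0, 5, 2, 6, 34 → max 34
Smallest max regret = 21 → I.

I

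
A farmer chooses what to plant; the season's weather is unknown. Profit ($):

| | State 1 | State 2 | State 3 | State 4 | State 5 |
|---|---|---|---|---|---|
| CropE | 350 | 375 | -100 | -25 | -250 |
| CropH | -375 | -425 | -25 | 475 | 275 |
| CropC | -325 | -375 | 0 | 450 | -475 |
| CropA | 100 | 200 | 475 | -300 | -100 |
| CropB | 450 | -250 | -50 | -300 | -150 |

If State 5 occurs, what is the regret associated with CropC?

Best payoff under State 5 is 275.
Regret = 275 − (-475) = 750.

750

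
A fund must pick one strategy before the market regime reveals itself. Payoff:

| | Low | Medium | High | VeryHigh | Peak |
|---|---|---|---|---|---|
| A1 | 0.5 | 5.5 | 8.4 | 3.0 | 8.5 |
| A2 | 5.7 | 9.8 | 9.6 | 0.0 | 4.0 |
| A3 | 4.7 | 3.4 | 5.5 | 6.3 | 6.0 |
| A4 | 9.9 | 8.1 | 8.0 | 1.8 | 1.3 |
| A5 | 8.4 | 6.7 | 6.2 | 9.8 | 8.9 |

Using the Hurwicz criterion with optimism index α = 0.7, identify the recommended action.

A1: 0.7·8.5 + 0.3·0.5 = 6.1
A2: 0.7·9.8 + 0.3·0.0 = 6.86
A3: 0.7·6.3 + 0.3·3.4 = 5.43
A4: 0.7·9.9 + 0.3·1.3 = 7.32
A5: 0.7·9.8 + 0.3·6.2 = 8.72
Highest Hurwicz score = 8.72 → A5.

A5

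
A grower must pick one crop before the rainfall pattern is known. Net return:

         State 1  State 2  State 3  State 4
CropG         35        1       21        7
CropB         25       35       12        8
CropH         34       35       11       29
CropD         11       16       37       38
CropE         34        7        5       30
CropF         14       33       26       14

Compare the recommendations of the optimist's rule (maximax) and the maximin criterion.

maximax → CropD; maximin → CropF (disagree)

Row maxima: CropG=35, CropB=35, CropH=35, CropD=38, CropE=34, CropF=33
Best best-case = 38 → CropD.
Row minima: CropG=1, CropB=8, CropH=11, CropD=11, CropE=5, CropF=14
Best worst-case = 14 → CropF.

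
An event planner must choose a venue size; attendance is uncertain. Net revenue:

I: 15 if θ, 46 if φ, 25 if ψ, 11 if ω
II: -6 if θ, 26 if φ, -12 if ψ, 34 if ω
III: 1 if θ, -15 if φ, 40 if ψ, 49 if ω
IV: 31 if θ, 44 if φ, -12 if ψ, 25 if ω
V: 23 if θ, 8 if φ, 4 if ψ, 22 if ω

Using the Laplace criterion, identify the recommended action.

I

Row averages: I=24.25, II=10.5, III=18.75, IV=22, V=14.25
Highest average = 24.25 → I.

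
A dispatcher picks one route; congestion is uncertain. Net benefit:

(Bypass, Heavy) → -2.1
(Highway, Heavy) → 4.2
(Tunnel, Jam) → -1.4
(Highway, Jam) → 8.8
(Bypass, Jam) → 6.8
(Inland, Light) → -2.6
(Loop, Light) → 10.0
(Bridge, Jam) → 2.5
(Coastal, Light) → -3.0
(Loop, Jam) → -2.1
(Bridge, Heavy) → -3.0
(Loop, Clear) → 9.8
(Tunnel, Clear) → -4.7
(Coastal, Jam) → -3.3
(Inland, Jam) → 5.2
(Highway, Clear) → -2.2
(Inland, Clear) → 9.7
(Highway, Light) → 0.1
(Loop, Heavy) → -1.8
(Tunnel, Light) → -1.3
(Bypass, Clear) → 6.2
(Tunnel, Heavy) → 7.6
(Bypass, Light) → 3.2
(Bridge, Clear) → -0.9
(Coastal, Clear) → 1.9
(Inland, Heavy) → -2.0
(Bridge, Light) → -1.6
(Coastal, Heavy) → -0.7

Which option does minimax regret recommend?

Column bests: Clear=9.8, Light=10.0, Heavy=7.6, Jam=8.8.
Highway regrets: 12.0, 9.9, 3.4, 0.0 → max 12.0
Loop regrets: 0.0, 0.0, 9.4, 10.9 → max 10.9
Inland regrets: 0.1, 12.6, 9.6, 3.6 → max 12.6
Bridge regrets: 10.7, 11.6, 10.6, 6.3 → max 11.6
Coastal regrets: 7.9, 13.0, 8.3, 12.1 → max 13.0
Tunnel regrets: 14.5, 11.3, 0.0, 10.2 → max 14.5
Bypass regrets: 3.6, 6.8, 9.7, 2.0 → max 9.7
Smallest max regret = 9.7 → Bypass.

Bypass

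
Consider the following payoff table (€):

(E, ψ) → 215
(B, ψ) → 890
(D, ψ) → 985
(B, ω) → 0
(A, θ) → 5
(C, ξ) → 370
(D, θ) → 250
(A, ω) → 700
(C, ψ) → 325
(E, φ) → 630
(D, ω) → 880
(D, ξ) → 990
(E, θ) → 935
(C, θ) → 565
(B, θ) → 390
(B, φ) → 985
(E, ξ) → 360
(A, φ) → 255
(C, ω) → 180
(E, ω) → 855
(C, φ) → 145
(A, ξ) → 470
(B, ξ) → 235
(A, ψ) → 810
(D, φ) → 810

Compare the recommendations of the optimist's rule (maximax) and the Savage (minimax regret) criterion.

maximax → D; minimax regret → D (agree)

Row maxima: A=810, B=985, C=565, D=990, E=935
Best best-case = 990 → D.
Column bests: θ=935, φ=985, ψ=985, ω=880, ξ=990.
A regrets: 930, 730, 175, 180, 520 → max 930
B regrets: 545, 0, 95, 880, 755 → max 880
C regrets: 370, 840, 660, 700, 620 → max 840
D regrets: 685, 175, 0, 0, 0 → max 685
E regrets: 0, 355, 770, 25, 630 → max 770
Smallest max regret = 685 → D.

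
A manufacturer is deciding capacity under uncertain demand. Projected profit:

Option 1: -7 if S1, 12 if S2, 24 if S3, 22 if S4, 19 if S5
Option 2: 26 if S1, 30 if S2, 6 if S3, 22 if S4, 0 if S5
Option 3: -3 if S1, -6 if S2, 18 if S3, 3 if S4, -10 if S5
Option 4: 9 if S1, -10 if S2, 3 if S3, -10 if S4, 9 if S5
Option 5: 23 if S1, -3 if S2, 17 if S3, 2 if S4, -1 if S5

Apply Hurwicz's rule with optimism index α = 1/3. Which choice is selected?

Option 2

Option 1: 1/3·24 + 2/3·(-7) = 10/3
Option 2: 1/3·30 + 2/3·0 = 10
Option 3: 1/3·18 + 2/3·(-10) = -2/3
Option 4: 1/3·9 + 2/3·(-10) = -11/3
Option 5: 1/3·23 + 2/3·(-3) = 17/3
Highest Hurwicz score = 10 → Option 2.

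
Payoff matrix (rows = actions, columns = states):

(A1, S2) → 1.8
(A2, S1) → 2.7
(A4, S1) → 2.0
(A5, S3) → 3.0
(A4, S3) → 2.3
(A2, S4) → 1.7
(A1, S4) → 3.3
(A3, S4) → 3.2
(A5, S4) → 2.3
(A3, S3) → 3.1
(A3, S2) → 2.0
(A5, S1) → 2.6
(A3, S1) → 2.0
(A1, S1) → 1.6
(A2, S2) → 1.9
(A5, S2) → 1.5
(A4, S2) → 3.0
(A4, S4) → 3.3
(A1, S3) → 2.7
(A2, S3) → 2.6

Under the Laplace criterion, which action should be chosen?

Row averages: A1=2.35, A2=2.225, A3=2.575, A4=2.65, A5=2.35
Highest average = 2.65 → A4.

A4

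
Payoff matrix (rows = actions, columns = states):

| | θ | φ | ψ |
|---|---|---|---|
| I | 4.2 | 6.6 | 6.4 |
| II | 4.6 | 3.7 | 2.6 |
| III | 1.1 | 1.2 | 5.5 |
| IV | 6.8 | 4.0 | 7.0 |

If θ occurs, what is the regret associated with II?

2.2

Best payoff under θ is 6.8.
Regret = 6.8 − 4.6 = 2.2.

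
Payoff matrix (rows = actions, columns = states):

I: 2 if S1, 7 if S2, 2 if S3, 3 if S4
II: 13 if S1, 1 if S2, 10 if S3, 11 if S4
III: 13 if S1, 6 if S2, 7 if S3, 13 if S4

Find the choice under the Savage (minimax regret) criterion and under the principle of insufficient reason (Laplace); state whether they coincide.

Column bests: S1=13, S2=7, S3=10, S4=13.
I regrets: 11, 0, 8, 10 → max 11
II regrets: 0, 6, 0, 2 → max 6
III regrets: 0, 1, 3, 0 → max 3
Smallest max regret = 3 → III.
Row averages: I=3.5, II=8.75, III=9.75
Highest average = 9.75 → III.

minimax regret → III; laplace → III (agree)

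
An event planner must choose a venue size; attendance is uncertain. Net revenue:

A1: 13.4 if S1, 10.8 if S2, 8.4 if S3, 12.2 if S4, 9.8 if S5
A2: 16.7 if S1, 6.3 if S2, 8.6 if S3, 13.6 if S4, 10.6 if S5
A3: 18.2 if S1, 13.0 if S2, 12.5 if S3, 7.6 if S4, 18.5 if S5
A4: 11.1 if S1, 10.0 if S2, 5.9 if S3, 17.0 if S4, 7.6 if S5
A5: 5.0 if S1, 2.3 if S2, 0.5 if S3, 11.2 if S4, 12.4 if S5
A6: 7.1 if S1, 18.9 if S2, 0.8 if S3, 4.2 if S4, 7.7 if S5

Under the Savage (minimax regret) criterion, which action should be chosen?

Column bests: S1=18.2, S2=18.9, S3=12.5, S4=17.0, S5=18.5.
A1 regrets: 4.8, 8.1, 4.1, 4.8, 8.7 → max 8.7
A2 regrets: 1.5, 12.6, 3.9, 3.4, 7.9 → max 12.6
A3 regrets: 0.0, 5.9, 0.0, 9.4, 0.0 → max 9.4
A4 regrets: 7.1, 8.9, 6.6, 0.0, 10.9 → max 10.9
A5 regrets: 13.2, 16.6, 12.0, 5.8, 6.1 → max 16.6
A6 regrets: 11.1, 0.0, 11.7, 12.8, 10.8 → max 12.8
Smallest max regret = 8.7 → A1.

A1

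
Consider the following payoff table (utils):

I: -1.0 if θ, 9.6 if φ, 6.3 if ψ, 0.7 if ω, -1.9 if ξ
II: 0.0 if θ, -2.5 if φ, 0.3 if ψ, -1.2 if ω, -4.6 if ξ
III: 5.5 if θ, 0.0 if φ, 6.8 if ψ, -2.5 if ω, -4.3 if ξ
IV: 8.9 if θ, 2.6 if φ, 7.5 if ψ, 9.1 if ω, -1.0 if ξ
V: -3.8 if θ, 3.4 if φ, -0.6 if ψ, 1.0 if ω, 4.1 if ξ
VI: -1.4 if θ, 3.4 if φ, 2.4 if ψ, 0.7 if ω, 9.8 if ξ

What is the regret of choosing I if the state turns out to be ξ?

Best payoff under ξ is 9.8.
Regret = 9.8 − (-1.9) = 11.7.

11.7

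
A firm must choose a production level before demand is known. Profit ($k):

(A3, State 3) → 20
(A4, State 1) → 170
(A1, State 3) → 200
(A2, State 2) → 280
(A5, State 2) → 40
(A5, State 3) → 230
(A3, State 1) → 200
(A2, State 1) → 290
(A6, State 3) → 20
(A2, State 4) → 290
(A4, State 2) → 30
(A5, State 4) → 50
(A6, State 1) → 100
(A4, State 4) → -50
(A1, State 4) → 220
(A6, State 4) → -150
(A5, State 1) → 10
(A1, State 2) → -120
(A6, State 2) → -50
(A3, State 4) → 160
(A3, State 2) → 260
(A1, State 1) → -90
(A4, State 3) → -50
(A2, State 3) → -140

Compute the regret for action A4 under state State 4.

340

Best payoff under State 4 is 290.
Regret = 290 − (-50) = 340.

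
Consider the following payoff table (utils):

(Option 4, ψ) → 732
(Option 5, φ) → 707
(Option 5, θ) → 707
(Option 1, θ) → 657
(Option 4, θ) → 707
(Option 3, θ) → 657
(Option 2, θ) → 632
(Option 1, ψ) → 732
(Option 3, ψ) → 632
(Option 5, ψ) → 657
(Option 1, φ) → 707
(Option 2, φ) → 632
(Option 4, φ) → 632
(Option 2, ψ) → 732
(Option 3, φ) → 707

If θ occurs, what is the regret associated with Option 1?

Best payoff under θ is 707.
Regret = 707 − 657 = 50.

50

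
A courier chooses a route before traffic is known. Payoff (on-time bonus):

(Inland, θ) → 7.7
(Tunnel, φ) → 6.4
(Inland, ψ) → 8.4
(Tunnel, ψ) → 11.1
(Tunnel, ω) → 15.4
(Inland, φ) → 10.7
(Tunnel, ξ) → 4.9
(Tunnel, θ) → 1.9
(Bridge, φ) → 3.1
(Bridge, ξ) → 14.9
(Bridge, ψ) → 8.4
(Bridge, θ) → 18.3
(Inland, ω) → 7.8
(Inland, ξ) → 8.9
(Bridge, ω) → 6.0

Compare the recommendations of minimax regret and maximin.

minimax regret → Bridge; maximin → Inland (disagree)

Column bests: θ=18.3, φ=10.7, ψ=11.1, ω=15.4, ξ=14.9.
Bridge regrets: 0.0, 7.6, 2.7, 9.4, 0.0 → max 9.4
Inland regrets: 10.6, 0.0, 2.7, 7.6, 6.0 → max 10.6
Tunnel regrets: 16.4, 4.3, 0.0, 0.0, 10.0 → max 16.4
Smallest max regret = 9.4 → Bridge.
Row minima: Bridge=3.1, Inland=7.7, Tunnel=1.9
Best worst-case = 7.7 → Inland.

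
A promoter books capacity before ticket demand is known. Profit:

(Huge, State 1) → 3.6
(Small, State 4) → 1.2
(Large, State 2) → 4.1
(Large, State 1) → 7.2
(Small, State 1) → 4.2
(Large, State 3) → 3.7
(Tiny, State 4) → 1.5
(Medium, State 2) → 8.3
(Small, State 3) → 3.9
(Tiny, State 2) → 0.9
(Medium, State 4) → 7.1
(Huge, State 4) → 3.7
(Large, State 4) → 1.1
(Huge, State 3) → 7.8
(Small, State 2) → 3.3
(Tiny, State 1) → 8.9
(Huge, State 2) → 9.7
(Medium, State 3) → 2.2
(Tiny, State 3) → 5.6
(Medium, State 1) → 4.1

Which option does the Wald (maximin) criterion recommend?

Huge

Row minima: Tiny=0.9, Small=1.2, Medium=2.2, Large=1.1, Huge=3.6
Best worst-case = 3.6 → Huge.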